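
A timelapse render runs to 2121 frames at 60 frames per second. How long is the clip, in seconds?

Running time = 2121 / (60) = 35.35 s.

35.35 seconds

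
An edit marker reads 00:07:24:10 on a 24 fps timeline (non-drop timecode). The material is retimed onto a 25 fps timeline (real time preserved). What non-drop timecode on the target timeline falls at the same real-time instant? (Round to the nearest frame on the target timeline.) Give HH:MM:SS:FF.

00:07:24:10

Source frame index: (0×3600 + 7×60 + 24) × 24 + 10 = 10666.
Real time: 10666 / (24) = 5333/12 s.
Target frame: (5333/12) × (25) = 133325/12 ≈ 11110.417 → 11110.
At 25 labels/s: frame 11110 → 00:07:24:10.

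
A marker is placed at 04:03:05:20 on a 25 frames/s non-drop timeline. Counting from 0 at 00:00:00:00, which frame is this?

Total seconds to the label: (4 × 3600 + 3 × 60 + 5) = 14585.
Frame index = 14585 × 25 + 20 = 364645.

frame 364645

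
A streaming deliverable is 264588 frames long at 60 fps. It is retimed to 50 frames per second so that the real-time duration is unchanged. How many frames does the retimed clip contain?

Target frames = source frames × (target rate / source rate) = 264588 × (50)/(60) = 264588 × 5/6 = 220490.

220490 frames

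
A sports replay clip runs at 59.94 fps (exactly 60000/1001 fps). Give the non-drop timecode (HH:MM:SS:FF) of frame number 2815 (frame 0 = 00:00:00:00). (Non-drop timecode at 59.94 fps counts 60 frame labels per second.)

2815 ÷ 60 = 46 full seconds, remainder 55 frames.
46 s = 0 h 0 min 46 s.
Timecode: 00:00:46:55.

00:00:46:55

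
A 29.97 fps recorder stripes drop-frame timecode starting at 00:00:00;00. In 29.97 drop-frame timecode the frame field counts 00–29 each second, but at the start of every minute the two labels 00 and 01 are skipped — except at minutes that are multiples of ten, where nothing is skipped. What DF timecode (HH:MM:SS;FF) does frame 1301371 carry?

Each 10-minute DF block holds 10 × 60 × 30 − 9 × 2 = 17982 frames. 1301371 ÷ 17982 → 72 full blocks, remainder 6667.
Within the partial block the first minute is 1800 frames and each further minute 1798, so 3 further minute boundaries passed. Total skipped labels = 18 × 72 + 2 × 3 = 1302.
Non-drop label index = 1301371 + 1302 = 1302673; at 30 labels/s that is 12:03:42:13, i.e. DF 12:03:42;13.

12:03:42;13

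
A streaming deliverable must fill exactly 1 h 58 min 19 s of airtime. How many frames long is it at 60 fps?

1 h 58 min 19 s = 7099 s.
Frames = 7099 × 60 = 425940.

425940 frames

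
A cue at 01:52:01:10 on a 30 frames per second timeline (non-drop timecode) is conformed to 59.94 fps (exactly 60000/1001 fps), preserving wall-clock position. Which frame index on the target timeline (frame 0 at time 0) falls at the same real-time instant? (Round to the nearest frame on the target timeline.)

Source frame index: (1×3600 + 52×60 + 1) × 30 + 10 = 201640.
Real time: 201640 / (30) = 20164/3 s.
Target frame: (20164/3) × (60000/1001) = 403280000/1001 ≈ 402877.123 → 402877.

frame 402877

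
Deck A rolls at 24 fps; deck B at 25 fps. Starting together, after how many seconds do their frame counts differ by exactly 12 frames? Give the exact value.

12 seconds

The gap grows by |25 − 24| = 1 frame per second.
Time for a 12-frame gap: 12 ÷ (1) = 12 s.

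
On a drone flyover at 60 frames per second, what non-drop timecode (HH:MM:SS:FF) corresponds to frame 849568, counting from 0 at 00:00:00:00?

849568 ÷ 60 = 14159 full seconds, remainder 28 frames.
14159 s = 3 h 55 min 59 s.
Timecode: 03:55:59:28.

03:55:59:28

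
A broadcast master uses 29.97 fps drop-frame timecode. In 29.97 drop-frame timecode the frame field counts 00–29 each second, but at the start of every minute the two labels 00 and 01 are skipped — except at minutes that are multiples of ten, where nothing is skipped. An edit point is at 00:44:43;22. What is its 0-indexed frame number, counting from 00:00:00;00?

80432

Complete 10-minute blocks: 4, each 17982 frames → 71928.
Remaining 4 whole minutes in the current block: 1800 + 3 × 1798 = 7194 frames.
Within the current minute: 43 × 30 + 22 − 2 = 1310 (labels ;00/;01 skipped at this minute). Total = 71928 + 7194 + 1310 = 80432.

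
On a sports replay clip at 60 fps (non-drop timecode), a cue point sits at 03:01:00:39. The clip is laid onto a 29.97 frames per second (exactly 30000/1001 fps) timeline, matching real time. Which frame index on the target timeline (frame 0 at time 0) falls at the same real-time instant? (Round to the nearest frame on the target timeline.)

frame 325494

Source frame index: (3×3600 + 1×60 + 0) × 60 + 39 = 651639.
Real time: 651639 / (60) = 217213/20 s.
Target frame: (217213/20) × (30000/1001) = 325819500/1001 ≈ 325494.006 → 325494.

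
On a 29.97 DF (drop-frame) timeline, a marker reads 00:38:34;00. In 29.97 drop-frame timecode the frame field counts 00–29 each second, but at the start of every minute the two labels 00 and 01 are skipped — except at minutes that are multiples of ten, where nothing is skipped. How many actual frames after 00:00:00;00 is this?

69350

Complete 10-minute blocks: 3, each 17982 frames → 53946.
Remaining 8 whole minutes in the current block: 1800 + 7 × 1798 = 14386 frames.
Within the current minute: 34 × 30 + 0 − 2 = 1018 (labels ;00/;01 skipped at this minute). Total = 53946 + 14386 + 1018 = 69350.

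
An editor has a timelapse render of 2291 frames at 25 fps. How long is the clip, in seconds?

Running time = 2291 / (25) = 91.64 s.

91.64 seconds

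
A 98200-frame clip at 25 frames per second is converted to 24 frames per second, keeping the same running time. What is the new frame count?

94272 frames

Target frames = source frames × (target rate / source rate) = 98200 × (24)/(25) = 98200 × 24/25 = 94272.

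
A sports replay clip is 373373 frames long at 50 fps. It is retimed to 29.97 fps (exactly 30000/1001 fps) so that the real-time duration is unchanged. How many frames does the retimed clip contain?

Target frames = source frames × (target rate / source rate) = 373373 × (30000/1001)/(50) = 373373 × 600/1001 = 223800.

223800 frames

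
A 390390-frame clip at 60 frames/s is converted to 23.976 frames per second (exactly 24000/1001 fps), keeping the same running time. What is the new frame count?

Target frames = source frames × (target rate / source rate) = 390390 × (24000/1001)/(60) = 390390 × 400/1001 = 156000.

156000 frames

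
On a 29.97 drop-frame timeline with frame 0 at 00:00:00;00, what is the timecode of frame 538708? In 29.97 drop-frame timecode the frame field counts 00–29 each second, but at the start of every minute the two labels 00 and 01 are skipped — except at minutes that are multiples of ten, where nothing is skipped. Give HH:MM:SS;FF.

04:59:34;28

Ten DF minutes hold 17982 frames, so frame 538708 lies in block 29 (frames 521478–539459) with 17230 frames into that block.
The block's first minute is 1800 frames and the rest 1798 each; 17230 frames reaches minute 9, so 29 × 18 + 9 × 2 = 540 labels have been skipped so far.
Adding those back, label number 538708 + 540 = 539248 at 30 labels/s is 17974 s + 28 f = 4 h 59 min 34 s frame 28, i.e. 04:59:34;28.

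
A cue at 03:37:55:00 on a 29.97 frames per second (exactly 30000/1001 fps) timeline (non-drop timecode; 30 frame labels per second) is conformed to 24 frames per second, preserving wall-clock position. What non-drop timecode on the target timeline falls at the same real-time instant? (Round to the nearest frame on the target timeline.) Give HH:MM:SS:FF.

03:38:08:02

Source frame index: (3×3600 + 37×60 + 55) × 30 + 0 = 392250.
Real time: 392250 / (30000/1001) = 523523/40 s.
Target frame: (523523/40) × (24) = 1570569/5 ≈ 314113.800 → 314114.
At 24 labels/s: frame 314114 → 03:38:08:02.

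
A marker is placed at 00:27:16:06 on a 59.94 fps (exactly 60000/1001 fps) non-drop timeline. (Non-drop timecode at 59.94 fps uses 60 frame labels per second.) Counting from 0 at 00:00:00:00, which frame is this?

98166

Total seconds to the label: (0 × 3600 + 27 × 60 + 16) = 1636.
Frame index = 1636 × 60 + 6 = 98166.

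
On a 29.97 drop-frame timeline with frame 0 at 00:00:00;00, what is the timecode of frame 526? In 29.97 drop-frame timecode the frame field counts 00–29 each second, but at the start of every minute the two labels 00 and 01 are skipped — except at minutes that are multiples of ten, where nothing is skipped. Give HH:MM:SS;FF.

00:00:17;16

Each 10-minute DF block holds 10 × 60 × 30 − 9 × 2 = 17982 frames. 526 ÷ 17982 → 0 full blocks, remainder 526.
Within the partial block the first minute is 1800 frames and each further minute 1798, so 0 further minute boundaries passed. Total skipped labels = 18 × 0 + 2 × 0 = 0.
Non-drop label index = 526 + 0 = 526; at 30 labels/s that is 00:00:17:16, i.e. DF 00:00:17;16.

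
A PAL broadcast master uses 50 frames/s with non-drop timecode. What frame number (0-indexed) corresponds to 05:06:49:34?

frame 920484

Total seconds to the label: (5 × 3600 + 6 × 60 + 49) = 18409.
Frame index = 18409 × 50 + 34 = 920484.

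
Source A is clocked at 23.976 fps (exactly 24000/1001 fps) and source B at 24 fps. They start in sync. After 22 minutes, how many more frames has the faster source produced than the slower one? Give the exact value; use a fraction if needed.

2880/91 frames

22 min = 1320 s.
A emits 24000/1001 × 1320 = 2880000/91 frames; B emits 24 × 1320 = 31680.
Difference = 2880/91 frames (≈ 31.6484); B is ahead of A.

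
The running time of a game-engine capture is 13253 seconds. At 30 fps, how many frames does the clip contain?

397590 frames

Frames = 13253 × 30 = 397590.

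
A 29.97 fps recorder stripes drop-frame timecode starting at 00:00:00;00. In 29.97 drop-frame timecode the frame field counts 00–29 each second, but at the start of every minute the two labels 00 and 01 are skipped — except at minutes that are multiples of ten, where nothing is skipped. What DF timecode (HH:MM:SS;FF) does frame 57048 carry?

Ten DF minutes hold 17982 frames, so frame 57048 lies in block 3 (frames 53946–71927) with 3102 frames into that block.
The block's first minute is 1800 frames and the rest 1798 each; 3102 frames reaches minute 1, so 3 × 18 + 1 × 2 = 56 labels have been skipped so far.
Adding those back, label number 57048 + 56 = 57104 at 30 labels/s is 1903 s + 14 f = 0 h 31 min 43 s frame 14, i.e. 00:31:43;14.

00:31:43;14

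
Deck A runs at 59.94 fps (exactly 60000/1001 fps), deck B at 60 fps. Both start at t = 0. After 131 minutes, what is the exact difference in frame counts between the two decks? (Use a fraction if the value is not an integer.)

471600/1001 frames

131 min = 7860 s.
A emits 60000/1001 × 7860 = 471600000/1001 frames; B emits 60 × 7860 = 471600.
Difference = 471600/1001 frames (≈ 471.1289); B is ahead of A.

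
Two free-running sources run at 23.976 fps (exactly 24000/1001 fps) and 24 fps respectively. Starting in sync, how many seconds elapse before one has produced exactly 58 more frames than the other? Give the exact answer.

The gap grows by |24 − 24000/1001| = 24/1001 frames per second.
Time for a 58-frame gap: 58 ÷ (24/1001) = 29029/12 s.

29029/12 seconds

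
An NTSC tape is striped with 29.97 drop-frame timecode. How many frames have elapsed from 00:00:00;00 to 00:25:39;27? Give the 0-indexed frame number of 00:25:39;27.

46151

Complete 10-minute blocks: 2, each 17982 frames → 35964.
Remaining 5 whole minutes in the current block: 1800 + 4 × 1798 = 8992 frames.
Within the current minute: 39 × 30 + 27 − 2 = 1195 (labels ;00/;01 skipped at this minute). Total = 35964 + 8992 + 1195 = 46151.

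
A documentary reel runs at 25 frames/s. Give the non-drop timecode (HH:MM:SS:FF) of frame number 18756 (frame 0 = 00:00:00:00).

00:12:30:06

18756 ÷ 25 = 750 full seconds, remainder 6 frames.
750 s = 0 h 12 min 30 s.
Timecode: 00:12:30:06.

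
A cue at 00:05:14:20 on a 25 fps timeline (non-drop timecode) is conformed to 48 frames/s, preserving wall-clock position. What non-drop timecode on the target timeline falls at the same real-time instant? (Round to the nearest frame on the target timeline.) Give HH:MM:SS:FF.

Source frame index: (0×3600 + 5×60 + 14) × 25 + 20 = 7870.
Real time: 7870 / (25) = 1574/5 s.
Target frame: (1574/5) × (48) = 75552/5 ≈ 15110.400 → 15110.
At 48 labels/s: frame 15110 → 00:05:14:38.

00:05:14:38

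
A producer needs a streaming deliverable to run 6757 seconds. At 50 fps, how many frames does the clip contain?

Frames = 6757 × 50 = 337850.

337850 frames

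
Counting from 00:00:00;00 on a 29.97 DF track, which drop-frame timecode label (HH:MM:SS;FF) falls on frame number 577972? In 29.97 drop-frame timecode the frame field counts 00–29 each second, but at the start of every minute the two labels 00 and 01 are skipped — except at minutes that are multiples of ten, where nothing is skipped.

Each 10-minute DF block holds 10 × 60 × 30 − 9 × 2 = 17982 frames. 577972 ÷ 17982 → 32 full blocks, remainder 2548.
Within the partial block the first minute is 1800 frames and each further minute 1798, so 1 further minute boundary passed. Total skipped labels = 18 × 32 + 2 × 1 = 578.
Non-drop label index = 577972 + 578 = 578550; at 30 labels/s that is 05:21:25:00, i.e. DF 05:21:25;00.

05:21:25;00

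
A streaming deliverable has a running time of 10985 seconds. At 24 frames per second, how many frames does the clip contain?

263640 frames

Frames = 10985 × 24 = 263640.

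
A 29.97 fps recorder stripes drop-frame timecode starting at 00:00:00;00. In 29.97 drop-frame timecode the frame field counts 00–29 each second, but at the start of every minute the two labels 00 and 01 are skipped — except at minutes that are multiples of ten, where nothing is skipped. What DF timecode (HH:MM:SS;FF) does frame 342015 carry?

Ten DF minutes hold 17982 frames, so frame 342015 lies in block 19 (frames 341658–359639) with 357 frames into that block.
The block's first minute is 1800 frames and the rest 1798 each; 357 frames reaches minute 0, so 19 × 18 + 0 × 2 = 342 labels have been skipped so far.
Adding those back, label number 342015 + 342 = 342357 at 30 labels/s is 11411 s + 27 f = 3 h 10 min 11 s frame 27, i.e. 03:10:11;27.

03:10:11;27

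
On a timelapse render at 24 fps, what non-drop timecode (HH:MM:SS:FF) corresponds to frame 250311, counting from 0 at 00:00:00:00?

02:53:49:15

250311 ÷ 24 = 10429 full seconds, remainder 15 frames.
10429 s = 2 h 53 min 49 s.
Timecode: 02:53:49:15.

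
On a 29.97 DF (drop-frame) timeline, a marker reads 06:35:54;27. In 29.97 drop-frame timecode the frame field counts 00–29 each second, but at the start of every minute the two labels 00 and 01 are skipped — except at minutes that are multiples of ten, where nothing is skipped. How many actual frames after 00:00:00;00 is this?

As if non-drop at 30 labels/s: (6 × 3600 + 35 × 60 + 54) × 30 + 27 = 712647.
Minute boundaries passed: 395; those not divisible by 10: 395 − 39 = 356; dropped labels = 2 × 356 = 712.
Actual frame index = 712647 − 712 = 711935.

711935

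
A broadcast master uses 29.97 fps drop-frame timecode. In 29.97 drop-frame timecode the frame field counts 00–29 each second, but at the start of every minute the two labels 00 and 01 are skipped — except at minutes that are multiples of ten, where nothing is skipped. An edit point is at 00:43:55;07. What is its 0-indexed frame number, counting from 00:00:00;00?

78979

As if non-drop at 30 labels/s: (0 × 3600 + 43 × 60 + 55) × 30 + 7 = 79057.
Minute boundaries passed: 43; those not divisible by 10: 43 − 4 = 39; dropped labels = 2 × 39 = 78.
Actual frame index = 79057 − 78 = 78979.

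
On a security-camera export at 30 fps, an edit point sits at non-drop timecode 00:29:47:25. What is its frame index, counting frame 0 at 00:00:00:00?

Total seconds to the label: (0 × 3600 + 29 × 60 + 47) = 1787.
Frame index = 1787 × 30 + 25 = 53635.

frame 53635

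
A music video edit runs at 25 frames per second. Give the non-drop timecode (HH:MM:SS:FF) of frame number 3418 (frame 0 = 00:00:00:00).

00:02:16:18

3418 ÷ 25 = 136 full seconds, remainder 18 frames.
136 s = 0 h 2 min 16 s.
Timecode: 00:02:16:18.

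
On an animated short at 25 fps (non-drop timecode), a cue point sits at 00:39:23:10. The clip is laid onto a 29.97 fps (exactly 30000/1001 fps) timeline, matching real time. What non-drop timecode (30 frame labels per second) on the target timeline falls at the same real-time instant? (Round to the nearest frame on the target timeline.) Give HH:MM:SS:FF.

Source frame index: (0×3600 + 39×60 + 23) × 25 + 10 = 59085.
Real time: 59085 / (25) = 11817/5 s.
Target frame: (11817/5) × (30000/1001) = 5454000/77 ≈ 70831.169 → 70831.
At 30 labels/s: frame 70831 → 00:39:21:01.

00:39:21:01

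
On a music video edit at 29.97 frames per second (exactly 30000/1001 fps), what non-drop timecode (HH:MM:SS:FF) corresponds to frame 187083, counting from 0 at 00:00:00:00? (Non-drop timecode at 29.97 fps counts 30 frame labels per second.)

01:43:56:03

187083 ÷ 30 = 6236 full seconds, remainder 3 frames.
6236 s = 1 h 43 min 56 s.
Timecode: 01:43:56:03.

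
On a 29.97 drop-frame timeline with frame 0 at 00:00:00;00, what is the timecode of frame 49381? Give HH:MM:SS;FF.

Ten DF minutes hold 17982 frames, so frame 49381 lies in block 2 (frames 35964–53945) with 13417 frames into that block.
The block's first minute is 1800 frames and the rest 1798 each; 13417 frames reaches minute 7, so 2 × 18 + 7 × 2 = 50 labels have been skipped so far.
Adding those back, label number 49381 + 50 = 49431 at 30 labels/s is 1647 s + 21 f = 0 h 27 min 27 s frame 21, i.e. 00:27:27;21.

00:27:27;21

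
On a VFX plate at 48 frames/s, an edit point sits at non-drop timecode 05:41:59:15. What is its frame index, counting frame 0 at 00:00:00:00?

Total seconds to the label: (5 × 3600 + 41 × 60 + 59) = 20519.
Frame index = 20519 × 48 + 15 = 984927.

984927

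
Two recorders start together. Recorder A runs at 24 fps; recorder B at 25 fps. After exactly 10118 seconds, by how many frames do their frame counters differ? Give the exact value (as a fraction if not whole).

10118 frames

A emits 24 × 10118 = 242832 frames; B emits 25 × 10118 = 252950.
Difference = 10118 frames; B is ahead of A.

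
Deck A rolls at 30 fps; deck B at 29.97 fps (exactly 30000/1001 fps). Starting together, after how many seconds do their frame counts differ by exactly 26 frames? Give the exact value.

13013/15 seconds

The gap grows by |30000/1001 − 30| = 30/1001 frames per second.
Time for a 26-frame gap: 26 ÷ (30/1001) = 13013/15 s.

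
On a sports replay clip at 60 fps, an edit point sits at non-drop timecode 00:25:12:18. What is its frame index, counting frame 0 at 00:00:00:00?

frame 90738

Total seconds to the label: (0 × 3600 + 25 × 60 + 12) = 1512.
Frame index = 1512 × 60 + 18 = 90738.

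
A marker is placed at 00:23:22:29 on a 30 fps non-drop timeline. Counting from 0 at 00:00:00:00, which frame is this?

Total seconds to the label: (0 × 3600 + 23 × 60 + 22) = 1402.
Frame index = 1402 × 30 + 29 = 42089.

frame 42089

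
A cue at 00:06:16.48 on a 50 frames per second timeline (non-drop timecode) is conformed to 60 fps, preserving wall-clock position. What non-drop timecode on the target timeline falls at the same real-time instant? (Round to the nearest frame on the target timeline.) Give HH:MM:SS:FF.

Source frame index: (0×3600 + 6×60 + 16) × 50 + 48 = 18848.
Real time: 18848 / (50) = 9424/25 s.
Target frame: (9424/25) × (60) = 113088/5 ≈ 22617.600 → 22618.
At 60 labels/s: frame 22618 → 00:06:16:58.

00:06:16:58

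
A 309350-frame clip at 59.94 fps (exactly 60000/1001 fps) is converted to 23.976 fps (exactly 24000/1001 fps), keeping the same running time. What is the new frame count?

123740 frames

Target frames = source frames × (target rate / source rate) = 309350 × (24000/1001)/(60000/1001) = 309350 × 2/5 = 123740.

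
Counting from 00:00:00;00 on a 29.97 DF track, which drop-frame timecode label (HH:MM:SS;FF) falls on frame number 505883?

Ten DF minutes hold 17982 frames, so frame 505883 lies in block 28 (frames 503496–521477) with 2387 frames into that block.
The block's first minute is 1800 frames and the rest 1798 each; 2387 frames reaches minute 1, so 28 × 18 + 1 × 2 = 506 labels have been skipped so far.
Adding those back, label number 505883 + 506 = 506389 at 30 labels/s is 16879 s + 19 f = 4 h 41 min 19 s frame 19, i.e. 04:41:19;19.

04:41:19;19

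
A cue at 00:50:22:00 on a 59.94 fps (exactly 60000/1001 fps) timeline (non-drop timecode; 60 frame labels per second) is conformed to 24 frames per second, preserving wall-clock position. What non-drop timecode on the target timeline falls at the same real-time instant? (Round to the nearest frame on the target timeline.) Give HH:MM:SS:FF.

00:50:25:01

Source frame index: (0×3600 + 50×60 + 22) × 60 + 0 = 181320.
Real time: 181320 / (60000/1001) = 1512511/500 s.
Target frame: (1512511/500) × (24) = 9075066/125 ≈ 72600.528 → 72601.
At 24 labels/s: frame 72601 → 00:50:25:01.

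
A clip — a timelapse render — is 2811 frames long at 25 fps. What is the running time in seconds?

112.44 seconds

Running time = 2811 / (25) = 112.44 s.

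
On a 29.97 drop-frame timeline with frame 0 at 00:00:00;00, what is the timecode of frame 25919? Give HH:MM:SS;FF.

00:14:24;25

Ten DF minutes hold 17982 frames, so frame 25919 lies in block 1 (frames 17982–35963) with 7937 frames into that block.
The block's first minute is 1800 frames and the rest 1798 each; 7937 frames reaches minute 4, so 1 × 18 + 4 × 2 = 26 labels have been skipped so far.
Adding those back, label number 25919 + 26 = 25945 at 30 labels/s is 864 s + 25 f = 0 h 14 min 24 s frame 25, i.e. 00:14:24;25.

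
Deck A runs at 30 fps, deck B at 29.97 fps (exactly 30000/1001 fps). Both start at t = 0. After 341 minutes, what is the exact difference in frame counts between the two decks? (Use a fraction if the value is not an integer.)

341 min = 20460 s.
A emits 30 × 20460 = 613800 frames; B emits 30000/1001 × 20460 = 55800000/91.
Difference = 55800/91 frames (≈ 613.1868); B is behind A.

55800/91 frames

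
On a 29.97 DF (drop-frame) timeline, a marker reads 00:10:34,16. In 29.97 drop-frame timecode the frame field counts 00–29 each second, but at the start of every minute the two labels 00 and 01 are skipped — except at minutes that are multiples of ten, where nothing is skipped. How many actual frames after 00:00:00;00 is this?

19018

Complete 10-minute blocks: 1, each 17982 frames → 17982.
Remaining 0 whole minutes in the current block: 0 frames.
Within the current minute: 34 × 30 + 16 = 1036. Total = 17982 + 0 + 1036 = 19018.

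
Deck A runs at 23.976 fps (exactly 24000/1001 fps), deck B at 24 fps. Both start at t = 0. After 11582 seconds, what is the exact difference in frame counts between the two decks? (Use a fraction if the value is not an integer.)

277968/1001 frames

A emits 24000/1001 × 11582 = 277968000/1001 frames; B emits 24 × 11582 = 277968.
Difference = 277968/1001 frames (≈ 277.6903); B is ahead of A.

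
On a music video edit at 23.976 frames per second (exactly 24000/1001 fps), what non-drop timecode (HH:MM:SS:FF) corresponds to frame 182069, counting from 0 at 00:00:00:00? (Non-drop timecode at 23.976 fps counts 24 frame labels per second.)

02:06:26:05

182069 ÷ 24 = 7586 full seconds, remainder 5 frames.
7586 s = 2 h 6 min 26 s.
Timecode: 02:06:26:05.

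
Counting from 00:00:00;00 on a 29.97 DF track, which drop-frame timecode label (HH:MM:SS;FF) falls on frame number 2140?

Ten DF minutes hold 17982 frames, so frame 2140 lies in block 0 (frames 0–17981) with 2140 frames into that block.
The block's first minute is 1800 frames and the rest 1798 each; 2140 frames reaches minute 1, so 0 × 18 + 1 × 2 = 2 labels have been skipped so far.
Adding those back, label number 2140 + 2 = 2142 at 30 labels/s is 71 s + 12 f = 0 h 1 min 11 s frame 12, i.e. 00:01:11;12.

00:01:11;12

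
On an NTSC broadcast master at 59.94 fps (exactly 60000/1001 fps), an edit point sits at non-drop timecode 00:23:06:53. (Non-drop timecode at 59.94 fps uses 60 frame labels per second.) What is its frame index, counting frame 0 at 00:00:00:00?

Total seconds to the label: (0 × 3600 + 23 × 60 + 6) = 1386.
Frame index = 1386 × 60 + 53 = 83213.

83213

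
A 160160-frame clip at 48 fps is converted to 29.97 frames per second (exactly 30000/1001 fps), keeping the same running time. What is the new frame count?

Target frames = source frames × (target rate / source rate) = 160160 × (30000/1001)/(48) = 160160 × 625/1001 = 100000.

100000 frames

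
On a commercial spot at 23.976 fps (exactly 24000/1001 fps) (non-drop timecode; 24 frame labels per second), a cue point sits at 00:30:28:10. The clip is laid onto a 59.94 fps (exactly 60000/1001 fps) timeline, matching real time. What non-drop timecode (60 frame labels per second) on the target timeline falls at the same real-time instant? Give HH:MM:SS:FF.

Source frame index: (0×3600 + 30×60 + 28) × 24 + 10 = 43882.
Real time: 43882 / (24000/1001) = 21962941/12000 s.
Target frame: (21962941/12000) × (60000/1001) = 109705.
At 60 labels/s: frame 109705 → 00:30:28:25.

00:30:28:25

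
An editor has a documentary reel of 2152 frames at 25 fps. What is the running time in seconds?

86.08 seconds

Running time = 2152 / (25) = 86.08 s.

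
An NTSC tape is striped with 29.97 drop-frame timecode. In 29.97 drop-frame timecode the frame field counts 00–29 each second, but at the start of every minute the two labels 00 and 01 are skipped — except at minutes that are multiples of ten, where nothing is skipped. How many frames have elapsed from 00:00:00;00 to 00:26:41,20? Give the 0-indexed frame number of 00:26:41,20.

Complete 10-minute blocks: 2, each 17982 frames → 35964.
Remaining 6 whole minutes in the current block: 1800 + 5 × 1798 = 10790 frames.
Within the current minute: 41 × 30 + 20 − 2 = 1248 (labels ;00/;01 skipped at this minute). Total = 35964 + 10790 + 1248 = 48002.

48002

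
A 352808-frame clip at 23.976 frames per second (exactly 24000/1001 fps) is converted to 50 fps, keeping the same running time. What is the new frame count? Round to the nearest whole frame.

Frames at target rate = 352808 × (50) / (24000/1001) = 44145101/60 ≈ 735751.683.
Nearest whole frame: 735752.

735752 frames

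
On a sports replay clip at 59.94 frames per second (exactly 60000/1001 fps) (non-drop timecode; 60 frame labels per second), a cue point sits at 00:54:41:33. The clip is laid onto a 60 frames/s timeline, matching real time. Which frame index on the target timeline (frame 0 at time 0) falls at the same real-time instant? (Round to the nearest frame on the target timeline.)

frame 197090

Source frame index: (0×3600 + 54×60 + 41) × 60 + 33 = 196893.
Real time: 196893 / (60000/1001) = 65696631/20000 s.
Target frame: (65696631/20000) × (60) = 197089893/1000 ≈ 197089.893 → 197090.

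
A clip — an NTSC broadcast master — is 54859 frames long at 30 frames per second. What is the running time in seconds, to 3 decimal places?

1828.633 seconds

Running time = 54859 × 1/30 = 54859/30 s ≈ 1828.633 s.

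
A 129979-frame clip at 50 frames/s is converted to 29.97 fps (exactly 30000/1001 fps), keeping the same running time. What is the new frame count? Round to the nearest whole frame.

Frames at target rate = 129979 × (30000/1001) / (50) = 77987400/1001 ≈ 77909.491.
Nearest whole frame: 77909.

77909 frames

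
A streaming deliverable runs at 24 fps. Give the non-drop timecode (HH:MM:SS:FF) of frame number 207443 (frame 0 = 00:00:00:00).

02:24:03:11

207443 ÷ 24 = 8643 full seconds, remainder 11 frames.
8643 s = 2 h 24 min 3 s.
Timecode: 02:24:03:11.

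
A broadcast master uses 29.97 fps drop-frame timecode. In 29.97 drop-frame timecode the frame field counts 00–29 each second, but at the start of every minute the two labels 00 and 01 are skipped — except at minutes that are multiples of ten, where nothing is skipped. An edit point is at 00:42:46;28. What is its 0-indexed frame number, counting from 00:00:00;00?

76932

Complete 10-minute blocks: 4, each 17982 frames → 71928.
Remaining 2 whole minutes in the current block: 1800 + 1 × 1798 = 3598 frames.
Within the current minute: 46 × 30 + 28 − 2 = 1406 (labels ;00/;01 skipped at this minute). Total = 71928 + 3598 + 1406 = 76932.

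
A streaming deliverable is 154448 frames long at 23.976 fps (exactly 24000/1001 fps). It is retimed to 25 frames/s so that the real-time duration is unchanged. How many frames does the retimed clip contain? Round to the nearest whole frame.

Frames at target rate = 154448 × (25) / (24000/1001) = 9662653/60 ≈ 161044.217.
Nearest whole frame: 161044.

161044 frames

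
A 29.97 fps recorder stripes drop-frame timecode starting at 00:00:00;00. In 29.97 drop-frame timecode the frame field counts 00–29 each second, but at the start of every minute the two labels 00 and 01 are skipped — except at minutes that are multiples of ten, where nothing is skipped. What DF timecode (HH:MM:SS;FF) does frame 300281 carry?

02:46:59;11

Each 10-minute DF block holds 10 × 60 × 30 − 9 × 2 = 17982 frames. 300281 ÷ 17982 → 16 full blocks, remainder 12569.
Within the partial block the first minute is 1800 frames and each further minute 1798, so 6 further minute boundaries passed. Total skipped labels = 18 × 16 + 2 × 6 = 300.
Non-drop label index = 300281 + 300 = 300581; at 30 labels/s that is 02:46:59:11, i.e. DF 02:46:59;11.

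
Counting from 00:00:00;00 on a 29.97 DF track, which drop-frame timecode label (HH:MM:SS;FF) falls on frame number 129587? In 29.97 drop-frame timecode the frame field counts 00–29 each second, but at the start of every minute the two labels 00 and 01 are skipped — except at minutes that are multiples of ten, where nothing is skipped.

Each 10-minute DF block holds 10 × 60 × 30 − 9 × 2 = 17982 frames. 129587 ÷ 17982 → 7 full blocks, remainder 3713.
Within the partial block the first minute is 1800 frames and each further minute 1798, so 2 further minute boundaries passed. Total skipped labels = 18 × 7 + 2 × 2 = 130.
Non-drop label index = 129587 + 130 = 129717; at 30 labels/s that is 01:12:03:27, i.e. DF 01:12:03;27.

01:12:03;27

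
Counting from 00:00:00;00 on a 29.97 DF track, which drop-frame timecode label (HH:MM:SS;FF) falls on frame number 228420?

02:07:01;20

Each 10-minute DF block holds 10 × 60 × 30 − 9 × 2 = 17982 frames. 228420 ÷ 17982 → 12 full blocks, remainder 12636.
Within the partial block the first minute is 1800 frames and each further minute 1798, so 7 further minute boundaries passed. Total skipped labels = 18 × 12 + 2 × 7 = 230.
Non-drop label index = 228420 + 230 = 228650; at 30 labels/s that is 02:07:01:20, i.e. DF 02:07:01;20.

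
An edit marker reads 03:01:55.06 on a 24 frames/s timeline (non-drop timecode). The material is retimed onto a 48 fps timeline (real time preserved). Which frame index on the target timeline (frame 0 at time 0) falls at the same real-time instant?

frame 523932

Source frame index: (3×3600 + 1×60 + 55) × 24 + 6 = 261966.
Real time: 261966 / (24) = 43661/4 s.
Target frame: (43661/4) × (48) = 523932.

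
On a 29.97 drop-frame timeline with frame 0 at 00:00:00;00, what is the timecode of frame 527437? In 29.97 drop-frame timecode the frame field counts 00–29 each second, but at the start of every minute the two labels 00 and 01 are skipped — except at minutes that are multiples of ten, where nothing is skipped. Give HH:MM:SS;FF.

04:53:18;25

Ten DF minutes hold 17982 frames, so frame 527437 lies in block 29 (frames 521478–539459) with 5959 frames into that block.
The block's first minute is 1800 frames and the rest 1798 each; 5959 frames reaches minute 3, so 29 × 18 + 3 × 2 = 528 labels have been skipped so far.
Adding those back, label number 527437 + 528 = 527965 at 30 labels/s is 17598 s + 25 f = 4 h 53 min 18 s frame 25, i.e. 04:53:18;25.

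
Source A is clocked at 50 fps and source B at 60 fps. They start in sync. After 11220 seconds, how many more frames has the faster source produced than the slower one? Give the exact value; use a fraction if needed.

A emits 50 × 11220 = 561000 frames; B emits 60 × 11220 = 673200.
Difference = 112200 frames; B is ahead of A.

112200 frames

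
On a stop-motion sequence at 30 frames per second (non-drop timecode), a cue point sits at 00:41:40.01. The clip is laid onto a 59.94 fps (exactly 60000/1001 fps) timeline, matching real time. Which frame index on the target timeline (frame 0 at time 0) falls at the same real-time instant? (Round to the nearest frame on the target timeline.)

Source frame index: (0×3600 + 41×60 + 40) × 30 + 1 = 75001.
Real time: 75001 / (30) = 75001/30 s.
Target frame: (75001/30) × (60000/1001) = 150002000/1001 ≈ 149852.148 → 149852.

frame 149852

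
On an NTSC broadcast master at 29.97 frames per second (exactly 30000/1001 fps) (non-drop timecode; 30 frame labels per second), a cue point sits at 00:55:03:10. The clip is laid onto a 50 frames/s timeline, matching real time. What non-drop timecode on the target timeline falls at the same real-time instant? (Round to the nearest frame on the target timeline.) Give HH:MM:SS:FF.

Source frame index: (0×3600 + 55×60 + 3) × 30 + 10 = 99100.
Real time: 99100 / (30000/1001) = 991991/300 s.
Target frame: (991991/300) × (50) = 991991/6 ≈ 165331.833 → 165332.
At 50 labels/s: frame 165332 → 00:55:06:32.

00:55:06:32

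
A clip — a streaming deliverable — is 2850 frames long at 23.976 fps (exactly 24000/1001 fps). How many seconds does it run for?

Running time = 2850 / (24000/1001) = 118.86875 s.

118.86875 seconds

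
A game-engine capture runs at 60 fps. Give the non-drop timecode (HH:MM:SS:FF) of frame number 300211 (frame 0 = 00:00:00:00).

300211 ÷ 60 = 5003 full seconds, remainder 31 frames.
5003 s = 1 h 23 min 23 s.
Timecode: 01:23:23:31.

01:23:23:31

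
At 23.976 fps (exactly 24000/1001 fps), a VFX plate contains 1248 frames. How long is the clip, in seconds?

52.052 seconds

Running time = 1248 / (24000/1001) = 52.052 s.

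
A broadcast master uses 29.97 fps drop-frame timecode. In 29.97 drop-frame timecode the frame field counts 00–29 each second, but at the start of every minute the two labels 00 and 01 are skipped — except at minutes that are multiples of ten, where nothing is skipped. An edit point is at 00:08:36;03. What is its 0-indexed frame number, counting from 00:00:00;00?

As if non-drop at 30 labels/s: (0 × 3600 + 8 × 60 + 36) × 30 + 3 = 15483.
Minute boundaries passed: 8; those not divisible by 10: 8 − 0 = 8; dropped labels = 2 × 8 = 16.
Actual frame index = 15483 − 16 = 15467.

15467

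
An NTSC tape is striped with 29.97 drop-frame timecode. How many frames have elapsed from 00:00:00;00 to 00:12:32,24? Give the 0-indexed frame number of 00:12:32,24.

22562

As if non-drop at 30 labels/s: (0 × 3600 + 12 × 60 + 32) × 30 + 24 = 22584.
Minute boundaries passed: 12; those not divisible by 10: 12 − 1 = 11; dropped labels = 2 × 11 = 22.
Actual frame index = 22584 − 22 = 22562.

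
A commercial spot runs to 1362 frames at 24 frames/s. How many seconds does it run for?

Running time = 1362 / (24) = 56.75 s.

56.75 seconds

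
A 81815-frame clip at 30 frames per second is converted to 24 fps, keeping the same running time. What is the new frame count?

Target frames = source frames × (target rate / source rate) = 81815 × (24)/(30) = 81815 × 4/5 = 65452.

65452 frames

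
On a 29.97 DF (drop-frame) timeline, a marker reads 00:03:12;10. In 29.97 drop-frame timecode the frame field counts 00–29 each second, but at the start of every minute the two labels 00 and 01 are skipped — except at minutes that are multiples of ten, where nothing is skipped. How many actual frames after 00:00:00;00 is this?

5764

Complete 10-minute blocks: 0, each 17982 frames → 0.
Remaining 3 whole minutes in the current block: 1800 + 2 × 1798 = 5396 frames.
Within the current minute: 12 × 30 + 10 − 2 = 368 (labels ;00/;01 skipped at this minute). Total = 0 + 5396 + 368 = 5764.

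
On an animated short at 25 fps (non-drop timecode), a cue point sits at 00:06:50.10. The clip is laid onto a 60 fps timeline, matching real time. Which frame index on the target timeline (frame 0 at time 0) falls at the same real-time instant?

Source frame index: (0×3600 + 6×60 + 50) × 25 + 10 = 10260.
Real time: 10260 / (25) = 2052/5 s.
Target frame: (2052/5) × (60) = 24624.

frame 24624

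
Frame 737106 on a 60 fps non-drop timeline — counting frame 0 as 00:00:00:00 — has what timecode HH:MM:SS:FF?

737106 ÷ 60 = 12285 full seconds, remainder 6 frames.
12285 s = 3 h 24 min 45 s.
Timecode: 03:24:45:06.

03:24:45:06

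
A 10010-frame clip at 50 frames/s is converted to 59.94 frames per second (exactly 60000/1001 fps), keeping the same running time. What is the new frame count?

12000 frames

Target frames = source frames × (target rate / source rate) = 10010 × (60000/1001)/(50) = 10010 × 1200/1001 = 12000.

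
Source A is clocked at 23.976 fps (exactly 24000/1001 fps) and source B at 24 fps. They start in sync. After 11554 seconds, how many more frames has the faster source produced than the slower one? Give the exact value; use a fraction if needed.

A emits 24000/1001 × 11554 = 277296000/1001 frames; B emits 24 × 11554 = 277296.
Difference = 277296/1001 frames (≈ 277.0190); B is ahead of A.

277296/1001 frames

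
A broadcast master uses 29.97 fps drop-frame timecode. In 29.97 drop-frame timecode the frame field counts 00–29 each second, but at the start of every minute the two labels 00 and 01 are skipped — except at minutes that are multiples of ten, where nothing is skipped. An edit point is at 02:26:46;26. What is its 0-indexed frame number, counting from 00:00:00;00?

As if non-drop at 30 labels/s: (2 × 3600 + 26 × 60 + 46) × 30 + 26 = 264206.
Minute boundaries passed: 146; those not divisible by 10: 146 − 14 = 132; dropped labels = 2 × 132 = 264.
Actual frame index = 264206 − 264 = 263942.

263942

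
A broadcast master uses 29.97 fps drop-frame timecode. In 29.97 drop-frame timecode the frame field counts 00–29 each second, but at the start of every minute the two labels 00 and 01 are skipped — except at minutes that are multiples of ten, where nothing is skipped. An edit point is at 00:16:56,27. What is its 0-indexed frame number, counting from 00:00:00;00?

30477

Complete 10-minute blocks: 1, each 17982 frames → 17982.
Remaining 6 whole minutes in the current block: 1800 + 5 × 1798 = 10790 frames.
Within the current minute: 56 × 30 + 27 − 2 = 1705 (labels ;00/;01 skipped at this minute). Total = 17982 + 10790 + 1705 = 30477.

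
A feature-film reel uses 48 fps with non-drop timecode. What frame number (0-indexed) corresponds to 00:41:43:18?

Total seconds to the label: (0 × 3600 + 41 × 60 + 43) = 2503.
Frame index = 2503 × 48 + 18 = 120162.

120162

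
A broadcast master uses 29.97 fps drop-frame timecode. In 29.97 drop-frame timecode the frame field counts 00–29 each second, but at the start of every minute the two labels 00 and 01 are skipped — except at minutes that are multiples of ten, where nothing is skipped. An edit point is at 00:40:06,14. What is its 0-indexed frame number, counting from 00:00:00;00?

Complete 10-minute blocks: 4, each 17982 frames → 71928.
Remaining 0 whole minutes in the current block: 0 frames.
Within the current minute: 6 × 30 + 14 = 194. Total = 71928 + 0 + 194 = 72122.

72122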